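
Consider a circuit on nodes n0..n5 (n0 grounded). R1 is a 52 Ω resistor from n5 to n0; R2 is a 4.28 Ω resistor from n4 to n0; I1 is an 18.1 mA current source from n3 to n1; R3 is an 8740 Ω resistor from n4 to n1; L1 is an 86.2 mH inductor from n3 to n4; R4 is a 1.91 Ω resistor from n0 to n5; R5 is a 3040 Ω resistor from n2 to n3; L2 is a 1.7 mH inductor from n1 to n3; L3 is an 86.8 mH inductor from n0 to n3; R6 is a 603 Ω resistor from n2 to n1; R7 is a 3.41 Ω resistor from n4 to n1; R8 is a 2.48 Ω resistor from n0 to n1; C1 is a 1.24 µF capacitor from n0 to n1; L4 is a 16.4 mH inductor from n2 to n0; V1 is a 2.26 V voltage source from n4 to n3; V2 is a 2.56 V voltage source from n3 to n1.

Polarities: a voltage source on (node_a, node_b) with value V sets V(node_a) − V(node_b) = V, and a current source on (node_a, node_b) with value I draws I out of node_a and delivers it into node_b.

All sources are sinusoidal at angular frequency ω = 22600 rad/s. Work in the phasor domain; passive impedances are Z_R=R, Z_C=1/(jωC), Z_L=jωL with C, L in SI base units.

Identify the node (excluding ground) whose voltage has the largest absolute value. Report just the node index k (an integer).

Element admittances at ω=22600 rad/s:
  Y(R1) = 0.01923+0.000j S between n5,n0
  Y(R2) = 0.2336+0.000j S between n4,n0
  I1: injects 0.0181 A into n1 (from n3)
  Y(R3) = 0.0001144+0.000j S between n4,n1
  Y(L1) = 0.000-0.0005133j S between n3,n4
  Y(R4) = 0.5236+0.000j S between n0,n5
  Y(R5) = 0.0003289+0.000j S between n2,n3
  Y(L2) = 0.000-0.02603j S between n1,n3
  Y(L3) = 0.000-0.0005098j S between n0,n3
  Y(R6) = 0.001658+0.000j S between n2,n1
  Y(R7) = 0.2933+0.000j S between n4,n1
  Y(R8) = 0.4032+0.000j S between n0,n1
  Y(C1) = 0.000+0.02802j S between n0,n1
  Y(L4) = 0.000-0.002698j S between n2,n0
  V1: constraint V(n4)−V(n3) = 2.26
  V2: constraint V(n3)−V(n1) = 2.56
Assemble and solve the 7×7 MNA system:
  V(n1)=-1.762+0.07604j  V(n2)=-0.5072-0.6125j  V(n3)=0.7976+0.07604j  V(n4)=3.058+0.07604j  V(n5)=0.000+0.000j
  i(V1)=-2.128-0.01661j  i(V2)=-2.147+0.04905j

4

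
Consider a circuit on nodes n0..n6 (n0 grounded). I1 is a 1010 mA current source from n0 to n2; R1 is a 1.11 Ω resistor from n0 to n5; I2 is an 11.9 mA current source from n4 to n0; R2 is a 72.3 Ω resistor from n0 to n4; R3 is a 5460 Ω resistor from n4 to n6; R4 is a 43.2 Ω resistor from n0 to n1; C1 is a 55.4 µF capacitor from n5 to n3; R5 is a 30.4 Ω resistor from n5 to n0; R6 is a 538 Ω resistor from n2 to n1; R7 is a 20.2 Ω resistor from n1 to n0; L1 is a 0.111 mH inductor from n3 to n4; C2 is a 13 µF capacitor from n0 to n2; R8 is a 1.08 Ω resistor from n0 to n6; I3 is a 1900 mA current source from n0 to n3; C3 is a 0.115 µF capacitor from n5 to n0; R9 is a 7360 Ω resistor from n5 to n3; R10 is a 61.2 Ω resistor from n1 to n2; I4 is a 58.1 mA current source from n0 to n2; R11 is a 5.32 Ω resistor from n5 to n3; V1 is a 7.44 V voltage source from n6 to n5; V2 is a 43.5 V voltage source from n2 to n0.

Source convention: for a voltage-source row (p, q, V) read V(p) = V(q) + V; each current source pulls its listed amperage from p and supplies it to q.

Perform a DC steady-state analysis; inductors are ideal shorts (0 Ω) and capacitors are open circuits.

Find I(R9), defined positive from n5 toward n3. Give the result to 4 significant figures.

-0.001296 A

Apply KCL at each of the 6 non-ground nodes and solve the resulting linear system.
Node n1: branches {R4, R6, R7, R10} → V_1 = 8.714
Node n2: branches {I1, R6, C2, R10, I4, V2} → V_2 = 43.50
Node n3: branches {C1, L1, I3, R9, R11} → V_3 = 6.796
Node n4: branches {I2, R2, R3, L1} → V_4 = 6.796
Node n5: branches {R1, C1, R5, C3, R9, R11, V1} → V_5 = -2.740
Node n6: branches {R3, R8, V1} → V_6 = 4.700
Source currents: i(L1)=0.1063, i(V1)=-4.352, i(V2)=0.4350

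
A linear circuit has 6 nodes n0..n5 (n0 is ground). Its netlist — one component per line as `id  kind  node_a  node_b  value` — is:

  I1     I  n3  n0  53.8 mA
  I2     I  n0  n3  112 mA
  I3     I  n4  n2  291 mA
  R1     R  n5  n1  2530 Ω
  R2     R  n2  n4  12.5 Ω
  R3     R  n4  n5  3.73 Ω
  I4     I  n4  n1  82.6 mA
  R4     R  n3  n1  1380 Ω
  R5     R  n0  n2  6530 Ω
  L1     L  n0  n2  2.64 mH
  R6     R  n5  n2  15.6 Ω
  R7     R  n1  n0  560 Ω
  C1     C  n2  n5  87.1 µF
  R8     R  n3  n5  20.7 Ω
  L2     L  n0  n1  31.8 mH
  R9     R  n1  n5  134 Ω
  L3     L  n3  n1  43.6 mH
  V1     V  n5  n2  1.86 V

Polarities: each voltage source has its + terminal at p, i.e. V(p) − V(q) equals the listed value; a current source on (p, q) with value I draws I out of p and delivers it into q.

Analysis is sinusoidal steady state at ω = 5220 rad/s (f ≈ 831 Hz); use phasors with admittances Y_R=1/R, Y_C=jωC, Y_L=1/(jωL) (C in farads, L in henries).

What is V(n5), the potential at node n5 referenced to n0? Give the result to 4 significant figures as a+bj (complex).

1.530+0.3268j V

Element admittances at ω=5220 rad/s:
  I1: injects 0.0538 A into n0 (from n3)
  I2: injects 0.112 A into n3 (from n0)
  I3: injects 0.291 A into n2 (from n4)
  Y(R1) = 0.0003953+0.000j S between n5,n1
  Y(R2) = 0.08000+0.000j S between n2,n4
  Y(R3) = 0.2681+0.000j S between n4,n5
  I4: injects 0.0826 A into n1 (from n4)
  Y(R4) = 0.0007246+0.000j S between n3,n1
  Y(R5) = 0.0001531+0.000j S between n0,n2
  Y(L1) = 0.000-0.07256j S between n0,n2
  Y(R6) = 0.06410+0.000j S between n5,n2
  Y(R7) = 0.001786+0.000j S between n1,n0
  Y(C1) = 0.000+0.4547j S between n2,n5
  Y(R8) = 0.04831+0.000j S between n3,n5
  Y(L2) = 0.000-0.006024j S between n0,n1
  Y(R9) = 0.007463+0.000j S between n1,n5
  Y(L3) = 0.000-0.004394j S between n3,n1
  V1: constraint V(n5)−V(n2) = 1.86
Assemble and solve the 6×6 MNA system:
  V(n1)=5.224+4.184j  V(n2)=-0.3300+0.3268j  V(n3)=3.129+0.1961j  V(n4)=0.02926+0.3268j  V(n5)=1.530+0.3268j
  i(V1)=-0.4153-0.8217j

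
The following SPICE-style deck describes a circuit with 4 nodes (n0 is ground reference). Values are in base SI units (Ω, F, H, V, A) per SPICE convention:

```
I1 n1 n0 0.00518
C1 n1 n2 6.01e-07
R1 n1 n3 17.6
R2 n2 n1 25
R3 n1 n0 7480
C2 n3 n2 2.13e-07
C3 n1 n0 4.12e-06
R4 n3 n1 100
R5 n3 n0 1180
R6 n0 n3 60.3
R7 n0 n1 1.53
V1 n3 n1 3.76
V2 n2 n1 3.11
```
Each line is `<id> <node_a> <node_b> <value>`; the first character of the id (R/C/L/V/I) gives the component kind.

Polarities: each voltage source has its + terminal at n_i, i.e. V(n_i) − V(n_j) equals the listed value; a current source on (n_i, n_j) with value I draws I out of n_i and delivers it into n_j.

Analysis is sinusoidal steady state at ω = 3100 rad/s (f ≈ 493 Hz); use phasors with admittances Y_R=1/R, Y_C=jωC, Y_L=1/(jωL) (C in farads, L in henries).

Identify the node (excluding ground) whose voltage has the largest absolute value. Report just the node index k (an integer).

3

MNA unknowns: 3 node voltages V₁..V_3 plus 2 source currents (V1, V2)
I1: z[1]−=0.00518, z[0]+=0.00518
C1: Y=0.000+0.001863j on G[1,2]
R1: Y=0.05682+0.000j on G[1,3]
R2: Y=0.04000+0.000j on G[2,1]
R3: Y=0.0001337+0.000j on G[1,0]
C2: Y=0.000+0.0006603j on G[3,2]
C3: Y=0.000+0.01277j on G[1,0]
R4: Y=0.01000+0.000j on G[3,1]
R5: Y=0.0008475+0.000j on G[3,0]
R6: Y=0.01658+0.000j on G[0,3]
R7: Y=0.6536+0.000j on G[0,1]
V1: row V3−V1=3.76, i_V1 at 3,1
V2: row V2−V1=3.11, i_V2 at 2,1
solve → V1=-0.1053+0.002004j, V2=3.005+0.002004j, V3=3.655+0.002004j
aux → i_V1=-0.3149-0.0004641j, i_V2=-0.1244-0.005365j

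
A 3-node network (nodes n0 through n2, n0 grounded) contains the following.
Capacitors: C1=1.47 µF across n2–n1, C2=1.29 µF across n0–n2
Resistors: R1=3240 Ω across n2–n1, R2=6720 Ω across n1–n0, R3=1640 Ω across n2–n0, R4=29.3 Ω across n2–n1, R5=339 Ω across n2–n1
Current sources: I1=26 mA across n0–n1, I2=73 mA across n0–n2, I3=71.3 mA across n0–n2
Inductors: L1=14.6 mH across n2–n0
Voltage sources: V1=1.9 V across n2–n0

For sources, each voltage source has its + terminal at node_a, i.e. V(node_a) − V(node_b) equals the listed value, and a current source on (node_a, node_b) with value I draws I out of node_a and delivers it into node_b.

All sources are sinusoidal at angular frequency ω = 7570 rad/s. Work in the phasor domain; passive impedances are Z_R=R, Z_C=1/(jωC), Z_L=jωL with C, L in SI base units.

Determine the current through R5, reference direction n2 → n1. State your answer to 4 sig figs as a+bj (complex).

Apply KCL at each of the 2 non-ground nodes and solve the resulting linear system.
Node n1: branches {C1, R1, R2, I1, R4, R5} → V_1 = 2.530-0.1867j
Node n2: branches {C1, R1, C2, R3, R4, R5, L1, I2, I3, V1} → V_2 = 1.900+0.000j
Source currents: i(V1)=0.1688-0.001335j

-0.001858+0.0005507j A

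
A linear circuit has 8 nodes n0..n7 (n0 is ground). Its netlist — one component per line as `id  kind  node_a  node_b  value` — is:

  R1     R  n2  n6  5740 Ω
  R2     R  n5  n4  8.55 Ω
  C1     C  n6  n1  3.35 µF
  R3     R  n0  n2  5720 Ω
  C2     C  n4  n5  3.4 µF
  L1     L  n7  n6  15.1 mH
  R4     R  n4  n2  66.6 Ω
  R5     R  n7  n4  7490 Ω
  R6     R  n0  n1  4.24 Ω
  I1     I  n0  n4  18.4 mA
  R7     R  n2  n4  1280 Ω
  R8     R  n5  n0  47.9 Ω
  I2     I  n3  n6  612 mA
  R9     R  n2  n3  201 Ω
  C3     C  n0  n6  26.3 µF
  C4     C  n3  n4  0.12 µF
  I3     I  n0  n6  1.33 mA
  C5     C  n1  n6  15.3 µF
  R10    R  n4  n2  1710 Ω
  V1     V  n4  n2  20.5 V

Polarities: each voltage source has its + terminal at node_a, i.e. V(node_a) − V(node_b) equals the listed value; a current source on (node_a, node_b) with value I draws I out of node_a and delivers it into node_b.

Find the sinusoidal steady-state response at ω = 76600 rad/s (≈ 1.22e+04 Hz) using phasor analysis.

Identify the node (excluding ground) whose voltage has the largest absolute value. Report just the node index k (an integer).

3

MNA unknowns: 7 node voltages V₁..V_7 plus 1 source current (V1)
R1: Y=0.0001742+0.000j on G[2,6]
R2: Y=0.1170+0.000j on G[5,4]
C1: Y=0.000+0.2566j on G[6,1]
R3: Y=0.0001748+0.000j on G[0,2]
C2: Y=0.000+0.2604j on G[4,5]
L1: Y=0.000-0.0008646j on G[7,6]
R4: Y=0.01502+0.000j on G[4,2]
R5: Y=0.0001335+0.000j on G[7,4]
R6: Y=0.2358+0.000j on G[0,1]
I1: z[0]−=0.0184, z[4]+=0.0184
R7: Y=0.0007813+0.000j on G[2,4]
R8: Y=0.02088+0.000j on G[5,0]
I2: z[3]−=0.612, z[6]+=0.612
R9: Y=0.004975+0.000j on G[2,3]
C3: Y=0.000+2.015j on G[0,6]
C4: Y=0.000+0.009192j on G[3,4]
I3: z[0]−=0.00133, z[6]+=0.00133
C5: Y=0.000+1.172j on G[1,6]
R10: Y=0.0005848+0.000j on G[4,2]
V1: row V4−V2=20.5, i_V1 at 4,2
solve → V1=0.07854-0.2763j, V2=-48.77+1.757j, V3=-60.79+61.83j, V4=-28.27+1.757j, V5=-27.44-0.07186j, V6=0.03293-0.2892j, V7=-0.9349-4.510j
aux → i_V1=-0.2931-0.2982j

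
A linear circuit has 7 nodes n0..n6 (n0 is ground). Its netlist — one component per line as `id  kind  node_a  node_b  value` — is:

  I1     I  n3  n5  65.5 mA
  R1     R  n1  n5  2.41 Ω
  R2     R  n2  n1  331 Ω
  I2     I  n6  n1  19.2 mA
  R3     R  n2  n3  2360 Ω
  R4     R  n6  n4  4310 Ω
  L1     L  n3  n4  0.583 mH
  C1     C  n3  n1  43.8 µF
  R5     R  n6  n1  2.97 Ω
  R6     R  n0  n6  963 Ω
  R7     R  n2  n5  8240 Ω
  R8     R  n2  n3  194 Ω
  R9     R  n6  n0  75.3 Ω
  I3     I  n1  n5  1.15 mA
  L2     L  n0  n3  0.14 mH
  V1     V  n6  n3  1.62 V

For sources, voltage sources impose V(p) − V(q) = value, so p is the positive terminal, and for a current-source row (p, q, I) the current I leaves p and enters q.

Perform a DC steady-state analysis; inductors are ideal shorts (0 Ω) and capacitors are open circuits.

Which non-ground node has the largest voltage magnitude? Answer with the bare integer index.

Apply KCL at each of the 6 non-ground nodes and solve the resulting linear system.
Node n1: branches {R1, R2, I2, C1, R5, I3} → V_1 = 1.860
Node n2: branches {R2, R3, R7, R8} → V_2 = 0.6726
Node n3: branches {I1, R3, L1, C1, R8, L2, V1} → V_3 = 0.000
Node n4: branches {R4, L1} → V_4 = 0.000
Node n5: branches {I1, R1, R7, I3} → V_5 = 2.021
Node n6: branches {I2, R4, R5, R6, R9, V1} → V_6 = 1.620
Source currents: i(L1)=-0.0003759, i(L2)=0.02320, i(V1)=0.03818

5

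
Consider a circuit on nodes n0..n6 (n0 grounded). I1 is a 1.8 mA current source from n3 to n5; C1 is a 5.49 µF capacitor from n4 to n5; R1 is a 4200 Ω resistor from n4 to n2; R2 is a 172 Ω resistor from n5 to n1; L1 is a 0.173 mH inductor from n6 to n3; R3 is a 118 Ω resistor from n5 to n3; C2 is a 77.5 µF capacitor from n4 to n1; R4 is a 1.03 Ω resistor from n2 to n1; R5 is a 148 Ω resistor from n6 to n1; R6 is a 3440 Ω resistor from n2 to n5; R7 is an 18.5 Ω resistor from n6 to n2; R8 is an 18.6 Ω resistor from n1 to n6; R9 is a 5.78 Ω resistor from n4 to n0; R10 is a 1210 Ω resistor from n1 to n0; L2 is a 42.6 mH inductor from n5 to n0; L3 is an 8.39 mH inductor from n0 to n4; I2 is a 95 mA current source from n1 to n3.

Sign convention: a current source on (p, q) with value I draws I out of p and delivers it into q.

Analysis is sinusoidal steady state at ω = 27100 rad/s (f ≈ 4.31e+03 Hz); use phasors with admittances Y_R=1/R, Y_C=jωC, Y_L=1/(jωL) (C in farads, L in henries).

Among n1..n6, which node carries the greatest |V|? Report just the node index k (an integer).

Element admittances at ω=27100 rad/s:
  I1: injects 0.0018 A into n5 (from n3)
  Y(C1) = 0.000+0.1488j S between n4,n5
  Y(R1) = 0.0002381+0.000j S between n4,n2
  Y(R2) = 0.005814+0.000j S between n5,n1
  Y(L1) = 0.000-0.2133j S between n6,n3
  Y(R3) = 0.008475+0.000j S between n5,n3
  Y(C2) = 0.000+2.100j S between n4,n1
  Y(R4) = 0.9709+0.000j S between n2,n1
  Y(R5) = 0.006757+0.000j S between n6,n1
  Y(R6) = 0.0002907+0.000j S between n2,n5
  Y(R7) = 0.05405+0.000j S between n6,n2
  Y(R8) = 0.05376+0.000j S between n1,n6
  Y(R9) = 0.1730+0.000j S between n4,n0
  Y(R10) = 0.0008264+0.000j S between n1,n0
  Y(L2) = 0.000-0.0008662j S between n5,n0
  Y(L3) = 0.000-0.004398j S between n0,n4
  I2: injects 0.095 A into n3 (from n1)
Assemble and solve the 6×6 MNA system:
  V(n1)=-0.001639+0.003991j  V(n2)=0.03929+0.002244j  V(n3)=0.7918+0.3778j  V(n4)=0.0002786+0.0001256j  V(n5)=0.02748-0.05471j  V(n6)=0.7746-0.02882j

3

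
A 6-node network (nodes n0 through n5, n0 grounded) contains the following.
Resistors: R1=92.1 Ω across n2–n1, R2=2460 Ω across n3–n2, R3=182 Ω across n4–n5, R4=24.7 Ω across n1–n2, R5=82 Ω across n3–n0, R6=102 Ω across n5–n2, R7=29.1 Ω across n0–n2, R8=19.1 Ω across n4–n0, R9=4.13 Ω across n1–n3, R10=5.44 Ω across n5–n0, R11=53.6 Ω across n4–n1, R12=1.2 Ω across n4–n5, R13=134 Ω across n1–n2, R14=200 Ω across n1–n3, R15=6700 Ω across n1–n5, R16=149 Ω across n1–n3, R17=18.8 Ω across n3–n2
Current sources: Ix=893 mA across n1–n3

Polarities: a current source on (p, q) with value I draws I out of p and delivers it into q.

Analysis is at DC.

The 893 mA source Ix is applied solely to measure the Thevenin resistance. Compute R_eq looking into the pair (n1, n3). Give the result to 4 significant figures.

MNA unknowns: 5 node voltages V₁..V_5
R1: Y=0.01086 on G[2,1]
R2: Y=0.0004065 on G[3,2]
R3: Y=0.005495 on G[4,5]
R4: Y=0.04049 on G[1,2]
R5: Y=0.01220 on G[3,0]
R6: Y=0.009804 on G[5,2]
R7: Y=0.03436 on G[0,2]
R8: Y=0.05236 on G[4,0]
R9: Y=0.2421 on G[1,3]
R10: Y=0.1838 on G[5,0]
R11: Y=0.01866 on G[4,1]
R12: Y=0.8333 on G[4,5]
R13: Y=0.007463 on G[1,2]
R14: Y=0.005000 on G[1,3]
R15: Y=0.0001493 on G[1,5]
R16: Y=0.006711 on G[1,3]
R17: Y=0.05319 on G[3,2]
Ix: z[1]−=0.893, z[3]+=0.893
solve → V1=-1.389, V2=0.05433, V3=1.700, V4=-0.1123, V5=-0.09092

R_eq = 3.459 Ω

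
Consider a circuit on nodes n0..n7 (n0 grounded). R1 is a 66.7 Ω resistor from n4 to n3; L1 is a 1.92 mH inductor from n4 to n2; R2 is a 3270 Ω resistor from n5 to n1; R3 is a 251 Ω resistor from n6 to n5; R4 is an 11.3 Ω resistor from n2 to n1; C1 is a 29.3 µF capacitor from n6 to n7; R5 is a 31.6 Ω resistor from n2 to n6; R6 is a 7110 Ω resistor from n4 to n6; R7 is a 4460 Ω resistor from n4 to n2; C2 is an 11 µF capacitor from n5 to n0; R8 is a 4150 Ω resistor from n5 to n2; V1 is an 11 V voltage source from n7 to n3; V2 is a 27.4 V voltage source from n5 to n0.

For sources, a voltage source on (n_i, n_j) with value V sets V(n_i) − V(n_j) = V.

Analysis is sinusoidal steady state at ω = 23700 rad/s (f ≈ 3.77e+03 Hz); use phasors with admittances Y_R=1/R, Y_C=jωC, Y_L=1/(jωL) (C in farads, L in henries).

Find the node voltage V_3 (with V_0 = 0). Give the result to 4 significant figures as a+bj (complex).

16.69-0.2913j V

Element admittances at ω=23700 rad/s:
  Y(R1) = 0.01499+0.000j S between n4,n3
  Y(L1) = 0.000-0.02198j S between n4,n2
  Y(R2) = 0.0003058+0.000j S between n5,n1
  Y(R3) = 0.003984+0.000j S between n6,n5
  Y(R4) = 0.08850+0.000j S between n2,n1
  Y(C1) = 0.000+0.6944j S between n6,n7
  Y(R5) = 0.03165+0.000j S between n2,n6
  Y(R6) = 0.0001406+0.000j S between n4,n6
  Y(R7) = 0.0002242+0.000j S between n4,n2
  Y(C2) = 0.000+0.2607j S between n5,n0
  Y(R8) = 0.0002410+0.000j S between n5,n2
  V1: constraint V(n7)−V(n3) = 11
  V2: constraint V(n5)−V(n0) = 27.4
Assemble and solve the 9×9 MNA system:
  V(n1)=24.87+1.141j  V(n2)=24.86+1.145j  V(n3)=16.69-0.2913j  V(n4)=22.92-3.053j  V(n5)=27.40+0.000j  V(n6)=27.75-0.1568j  V(n7)=27.69-0.2913j
  i(V1)=-0.09338+0.04141j  i(V2)=0.000-7.143j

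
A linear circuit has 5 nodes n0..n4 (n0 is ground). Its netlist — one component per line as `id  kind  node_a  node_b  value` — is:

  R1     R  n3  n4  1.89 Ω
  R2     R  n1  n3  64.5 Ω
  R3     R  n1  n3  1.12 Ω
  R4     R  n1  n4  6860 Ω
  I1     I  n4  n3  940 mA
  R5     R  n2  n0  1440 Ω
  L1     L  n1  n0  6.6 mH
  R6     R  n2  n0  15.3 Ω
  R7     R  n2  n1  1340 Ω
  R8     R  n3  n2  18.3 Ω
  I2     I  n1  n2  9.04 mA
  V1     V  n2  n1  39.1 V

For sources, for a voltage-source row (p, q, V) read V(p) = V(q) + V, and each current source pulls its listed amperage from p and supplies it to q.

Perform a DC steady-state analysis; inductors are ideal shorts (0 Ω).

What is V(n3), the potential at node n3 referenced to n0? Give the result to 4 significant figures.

2.219 V

Element admittances at DC:
  Y(R1) = 0.5291 S between n3,n4
  Y(R2) = 0.01550 S between n1,n3
  Y(R3) = 0.8929 S between n1,n3
  Y(R4) = 0.0001458 S between n1,n4
  I1: injects 0.94 A into n3 (from n4)
  Y(R5) = 0.0006944 S between n2,n0
  L1: short n1↔n0 (DC inductor)
  Y(R6) = 0.06536 S between n2,n0
  Y(R7) = 0.0007463 S between n2,n1
  Y(R8) = 0.05464 S between n3,n2
  I2: injects 0.00904 A into n2 (from n1)
  V1: constraint V(n2)−V(n1) = 39.1
Assemble and solve the 6×6 MNA system:
  V(n1)=0.000  V(n2)=39.10  V(n3)=2.219  V(n4)=0.4419
  i(L1)=-2.583  i(V1)=-4.618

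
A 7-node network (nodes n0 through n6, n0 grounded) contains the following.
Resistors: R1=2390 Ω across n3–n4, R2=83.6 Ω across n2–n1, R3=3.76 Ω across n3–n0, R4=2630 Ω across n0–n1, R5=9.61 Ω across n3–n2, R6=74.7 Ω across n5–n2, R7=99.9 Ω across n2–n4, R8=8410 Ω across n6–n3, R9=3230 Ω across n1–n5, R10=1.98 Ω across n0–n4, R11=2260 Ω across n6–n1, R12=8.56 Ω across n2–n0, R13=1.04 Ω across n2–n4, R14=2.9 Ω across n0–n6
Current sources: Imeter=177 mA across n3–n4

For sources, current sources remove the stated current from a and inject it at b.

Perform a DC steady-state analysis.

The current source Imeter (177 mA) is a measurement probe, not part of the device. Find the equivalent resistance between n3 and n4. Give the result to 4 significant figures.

R_eq = 3.644 Ω

MNA unknowns: 6 node voltages V₁..V_6
R1: Y=0.0004184 on G[3,4]
R2: Y=0.01196 on G[2,1]
R3: Y=0.2660 on G[3,0]
R4: Y=0.0003802 on G[0,1]
R5: Y=0.1041 on G[3,2]
R6: Y=0.01339 on G[5,2]
R7: Y=0.01001 on G[2,4]
R8: Y=0.0001189 on G[6,3]
R9: Y=0.0003096 on G[1,5]
R10: Y=0.5051 on G[0,4]
R11: Y=0.0004425 on G[6,1]
R12: Y=0.1168 on G[2,0]
R13: Y=0.9615 on G[2,4]
R14: Y=0.3448 on G[0,6]
Imeter: z[3]−=0.177, z[4]+=0.177
solve → V1=0.1189, V2=0.1269, V3=-0.4418, V4=0.2032, V5=0.1267, V6=2.846e-07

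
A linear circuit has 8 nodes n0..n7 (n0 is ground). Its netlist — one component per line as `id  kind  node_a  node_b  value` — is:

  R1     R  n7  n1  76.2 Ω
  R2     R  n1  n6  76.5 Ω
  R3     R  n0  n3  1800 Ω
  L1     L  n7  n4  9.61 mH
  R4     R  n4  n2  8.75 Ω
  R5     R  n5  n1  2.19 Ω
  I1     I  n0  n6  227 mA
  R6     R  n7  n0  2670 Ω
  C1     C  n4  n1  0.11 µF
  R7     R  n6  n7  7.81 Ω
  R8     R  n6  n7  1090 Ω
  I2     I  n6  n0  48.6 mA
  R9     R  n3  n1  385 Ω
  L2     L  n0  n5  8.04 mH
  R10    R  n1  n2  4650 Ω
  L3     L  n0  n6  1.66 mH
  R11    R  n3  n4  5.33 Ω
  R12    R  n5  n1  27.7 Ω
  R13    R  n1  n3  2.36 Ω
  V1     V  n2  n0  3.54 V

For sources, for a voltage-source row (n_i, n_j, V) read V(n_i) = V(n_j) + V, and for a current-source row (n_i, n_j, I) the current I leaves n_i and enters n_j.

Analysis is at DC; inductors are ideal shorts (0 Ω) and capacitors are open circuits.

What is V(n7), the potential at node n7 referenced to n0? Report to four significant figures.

1.139 V

MNA unknowns: 7 node voltages V₁..V_7 plus 4 source currents (L1, L2, L3, V1)
R1: Y=0.01312 on G[7,1]
R2: Y=0.01307 on G[1,6]
R3: Y=0.0005556 on G[0,3]
L1: row V7−V4=0, i_L1 at 7,4
R4: Y=0.1143 on G[4,2]
R5: Y=0.4566 on G[5,1]
I1: z[0]−=0.227, z[6]+=0.227
R6: Y=0.0003745 on G[7,0]
C1: Y=0.000 on G[4,1]
R7: Y=0.1280 on G[6,7]
R8: Y=0.0009174 on G[6,7]
I2: z[6]−=0.0486, z[0]+=0.0486
R9: Y=0.002597 on G[3,1]
L2: row V0−V5=0, i_L2 at 0,5
R10: Y=0.0002151 on G[1,2]
L3: row V0−V6=0, i_L3 at 0,6
R11: Y=0.1876 on G[3,4]
R12: Y=0.03610 on G[5,1]
R13: Y=0.4237 on G[1,3]
V1: row V2−V0=3.54, i_V1 at 2,0
solve → V1=0.2523, V2=3.540, V3=0.5227, V4=1.139, V5=0.000, V6=0.000, V7=1.139
aux → i_L1=-0.1589, i_L2=-0.1243, i_L3=-0.3285, i_V1=-0.2752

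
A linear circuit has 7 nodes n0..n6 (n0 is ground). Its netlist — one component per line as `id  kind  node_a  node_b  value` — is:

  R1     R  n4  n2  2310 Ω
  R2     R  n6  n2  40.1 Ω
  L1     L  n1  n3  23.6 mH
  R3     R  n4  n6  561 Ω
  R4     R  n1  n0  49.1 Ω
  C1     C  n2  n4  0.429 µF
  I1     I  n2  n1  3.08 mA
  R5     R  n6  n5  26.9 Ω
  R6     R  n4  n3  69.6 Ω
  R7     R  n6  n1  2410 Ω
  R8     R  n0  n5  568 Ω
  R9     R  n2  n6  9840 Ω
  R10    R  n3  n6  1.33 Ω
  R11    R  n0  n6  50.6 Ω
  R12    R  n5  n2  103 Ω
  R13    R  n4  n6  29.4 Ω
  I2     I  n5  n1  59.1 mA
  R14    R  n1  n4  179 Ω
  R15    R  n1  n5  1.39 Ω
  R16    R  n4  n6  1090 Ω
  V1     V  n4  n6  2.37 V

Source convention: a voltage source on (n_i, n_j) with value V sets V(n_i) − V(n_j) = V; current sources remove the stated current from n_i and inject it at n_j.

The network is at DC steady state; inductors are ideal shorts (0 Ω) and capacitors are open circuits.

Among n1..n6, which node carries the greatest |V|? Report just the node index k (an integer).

MNA unknowns: 6 node voltages V₁..V_6 plus 2 source currents (L1, V1)
R1: Y=0.0004329 on G[4,2]
R2: Y=0.02494 on G[6,2]
L1: row V1−V3=0, i_L1 at 1,3
R3: Y=0.001783 on G[4,6]
R4: Y=0.02037 on G[1,0]
C1: Y=0.000 on G[2,4]
I1: z[2]−=0.00308, z[1]+=0.00308
R5: Y=0.03717 on G[6,5]
R6: Y=0.01437 on G[4,3]
R7: Y=0.0004149 on G[6,1]
R8: Y=0.001761 on G[0,5]
R9: Y=0.0001016 on G[2,6]
R10: Y=0.7519 on G[3,6]
R11: Y=0.01976 on G[0,6]
R12: Y=0.009709 on G[5,2]
R13: Y=0.03401 on G[4,6]
I2: z[5]−=0.0591, z[1]+=0.0591
R14: Y=0.005587 on G[1,4]
R15: Y=0.7194 on G[1,5]
R16: Y=0.0009174 on G[4,6]
V1: row V4−V6=2.37, i_V1 at 4,6
solve → V1=0.03395, V2=-0.09383, V3=0.03395, V4=2.339, V5=-0.04782, V6=-0.03073
aux → i_L1=0.01551, i_V1=-0.1341

4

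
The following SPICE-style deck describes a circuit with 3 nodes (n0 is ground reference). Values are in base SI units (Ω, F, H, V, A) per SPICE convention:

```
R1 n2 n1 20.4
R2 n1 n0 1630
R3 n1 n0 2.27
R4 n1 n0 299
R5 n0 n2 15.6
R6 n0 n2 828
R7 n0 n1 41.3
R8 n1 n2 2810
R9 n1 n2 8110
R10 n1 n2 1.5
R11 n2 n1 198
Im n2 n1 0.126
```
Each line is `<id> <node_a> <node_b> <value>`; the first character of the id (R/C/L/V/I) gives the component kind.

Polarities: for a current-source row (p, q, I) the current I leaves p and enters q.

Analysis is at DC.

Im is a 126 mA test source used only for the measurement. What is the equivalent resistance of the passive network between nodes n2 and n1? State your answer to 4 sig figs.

R_eq = 1.284 Ω

MNA unknowns: 2 node voltages V₁..V_2
R1: Y=0.04902 on G[2,1]
R2: Y=0.0006135 on G[1,0]
R3: Y=0.4405 on G[1,0]
R4: Y=0.003344 on G[1,0]
R5: Y=0.06410 on G[0,2]
R6: Y=0.001208 on G[0,2]
R7: Y=0.02421 on G[0,1]
R8: Y=0.0003559 on G[1,2]
R9: Y=0.0001233 on G[1,2]
R10: Y=0.6667 on G[1,2]
R11: Y=0.005051 on G[2,1]
Im: z[2]−=0.126, z[1]+=0.126
solve → V1=0.01979, V2=-0.1420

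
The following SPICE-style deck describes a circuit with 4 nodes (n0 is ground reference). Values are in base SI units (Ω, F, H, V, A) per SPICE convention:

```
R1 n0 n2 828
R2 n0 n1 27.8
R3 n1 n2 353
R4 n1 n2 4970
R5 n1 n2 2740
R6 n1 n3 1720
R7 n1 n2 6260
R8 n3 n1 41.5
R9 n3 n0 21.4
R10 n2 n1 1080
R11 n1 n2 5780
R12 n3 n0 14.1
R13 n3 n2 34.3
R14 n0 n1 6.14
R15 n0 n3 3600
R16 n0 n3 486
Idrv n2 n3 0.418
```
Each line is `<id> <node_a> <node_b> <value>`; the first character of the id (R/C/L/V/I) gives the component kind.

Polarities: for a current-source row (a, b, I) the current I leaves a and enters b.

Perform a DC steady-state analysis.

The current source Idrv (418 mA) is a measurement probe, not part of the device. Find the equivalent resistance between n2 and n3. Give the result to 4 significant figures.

MNA unknowns: 3 node voltages V₁..V_3
R1: Y=0.001208 on G[0,2]
R2: Y=0.03597 on G[0,1]
R3: Y=0.002833 on G[1,2]
R4: Y=0.0002012 on G[1,2]
R5: Y=0.0003650 on G[1,2]
R6: Y=0.0005814 on G[1,3]
R7: Y=0.0001597 on G[1,2]
R8: Y=0.02410 on G[3,1]
R9: Y=0.04673 on G[3,0]
R10: Y=0.0009259 on G[2,1]
R11: Y=0.0001730 on G[1,2]
R12: Y=0.07092 on G[3,0]
R13: Y=0.02915 on G[3,2]
R14: Y=0.1629 on G[0,1]
R15: Y=0.0002778 on G[0,3]
R16: Y=0.002058 on G[0,3]
Idrv: z[2]−=0.418, z[3]+=0.418
solve → V1=-0.1901, V2=-11.60, V3=0.4318

R_eq = 28.79 Ω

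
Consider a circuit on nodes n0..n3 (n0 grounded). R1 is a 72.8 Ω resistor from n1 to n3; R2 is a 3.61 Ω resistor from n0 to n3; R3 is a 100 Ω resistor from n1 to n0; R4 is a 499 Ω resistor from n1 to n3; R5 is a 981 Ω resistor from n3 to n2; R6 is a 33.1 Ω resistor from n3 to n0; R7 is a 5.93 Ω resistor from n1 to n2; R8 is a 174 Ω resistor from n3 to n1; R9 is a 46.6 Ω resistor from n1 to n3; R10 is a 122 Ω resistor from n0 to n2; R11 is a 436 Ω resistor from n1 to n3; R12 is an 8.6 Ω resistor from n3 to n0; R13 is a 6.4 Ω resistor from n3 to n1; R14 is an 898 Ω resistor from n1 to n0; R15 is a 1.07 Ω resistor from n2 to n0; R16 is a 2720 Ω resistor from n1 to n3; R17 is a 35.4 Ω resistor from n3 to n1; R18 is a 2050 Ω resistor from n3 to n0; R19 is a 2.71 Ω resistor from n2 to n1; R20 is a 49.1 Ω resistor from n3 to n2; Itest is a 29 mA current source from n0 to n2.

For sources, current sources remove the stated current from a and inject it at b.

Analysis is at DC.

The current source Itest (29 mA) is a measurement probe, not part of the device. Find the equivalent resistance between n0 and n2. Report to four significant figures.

Element admittances at DC:
  Y(R1) = 0.01374 S between n1,n3
  Y(R2) = 0.2770 S between n0,n3
  Y(R3) = 0.01000 S between n1,n0
  Y(R4) = 0.002004 S between n1,n3
  Y(R5) = 0.001019 S between n3,n2
  Y(R6) = 0.03021 S between n3,n0
  Y(R7) = 0.1686 S between n1,n2
  Y(R8) = 0.005747 S between n3,n1
  Y(R9) = 0.02146 S between n1,n3
  Y(R10) = 0.008197 S between n0,n2
  Y(R11) = 0.002294 S between n1,n3
  Y(R12) = 0.1163 S between n3,n0
  Y(R13) = 0.1562 S between n3,n1
  Y(R14) = 0.001114 S between n1,n0
  Y(R15) = 0.9346 S between n2,n0
  Y(R16) = 0.0003676 S between n1,n3
  Y(R17) = 0.02825 S between n3,n1
  Y(R18) = 0.0004878 S between n3,n0
  Y(R19) = 0.3690 S between n2,n1
  Y(R20) = 0.02037 S between n3,n2
  Itest: injects 0.029 A into n2 (from n0)
Assemble and solve the 3×3 MNA system:
  V(n1)=0.02094  V(n2)=0.02692  V(n3)=0.007987

R_eq = 0.9283 Ω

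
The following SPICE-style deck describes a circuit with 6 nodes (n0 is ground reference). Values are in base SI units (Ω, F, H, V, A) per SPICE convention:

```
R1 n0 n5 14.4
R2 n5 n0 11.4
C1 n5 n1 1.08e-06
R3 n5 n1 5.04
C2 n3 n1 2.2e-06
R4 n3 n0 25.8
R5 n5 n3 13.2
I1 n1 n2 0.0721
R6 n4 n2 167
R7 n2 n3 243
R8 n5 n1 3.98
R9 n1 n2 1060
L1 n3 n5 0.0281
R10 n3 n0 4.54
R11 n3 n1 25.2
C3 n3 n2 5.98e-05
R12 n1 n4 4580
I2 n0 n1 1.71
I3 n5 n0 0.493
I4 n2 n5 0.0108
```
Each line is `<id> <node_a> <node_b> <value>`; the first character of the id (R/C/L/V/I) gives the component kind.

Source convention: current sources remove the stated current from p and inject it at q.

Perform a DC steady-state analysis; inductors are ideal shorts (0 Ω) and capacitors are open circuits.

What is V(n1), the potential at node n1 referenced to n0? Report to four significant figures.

MNA unknowns: 5 node voltages V₁..V_5 plus 1 source current (L1)
R1: Y=0.06944 on G[0,5]
R2: Y=0.08772 on G[5,0]
C1: Y=0.000 on G[5,1]
R3: Y=0.1984 on G[5,1]
C2: Y=0.000 on G[3,1]
R4: Y=0.03876 on G[3,0]
R5: Y=0.07576 on G[5,3]
I1: z[1]−=0.0721, z[2]+=0.0721
R6: Y=0.005988 on G[4,2]
R7: Y=0.004115 on G[2,3]
R8: Y=0.2513 on G[5,1]
R9: Y=0.0009434 on G[1,2]
L1: row V3−V5=0, i_L1 at 3,5
R10: Y=0.2203 on G[3,0]
R11: Y=0.03968 on G[3,1]
C3: Y=0.000 on G[3,2]
R12: Y=0.0002183 on G[1,4]
I2: z[0]−=1.71, z[1]+=1.71
I3: z[5]−=0.493, z[0]+=0.493
I4: z[2]−=0.0108, z[5]+=0.0108
solve → V1=6.292, V2=15.30, V3=2.924, V4=14.98, V5=2.924
aux → i_L1=-0.5729

6.292 V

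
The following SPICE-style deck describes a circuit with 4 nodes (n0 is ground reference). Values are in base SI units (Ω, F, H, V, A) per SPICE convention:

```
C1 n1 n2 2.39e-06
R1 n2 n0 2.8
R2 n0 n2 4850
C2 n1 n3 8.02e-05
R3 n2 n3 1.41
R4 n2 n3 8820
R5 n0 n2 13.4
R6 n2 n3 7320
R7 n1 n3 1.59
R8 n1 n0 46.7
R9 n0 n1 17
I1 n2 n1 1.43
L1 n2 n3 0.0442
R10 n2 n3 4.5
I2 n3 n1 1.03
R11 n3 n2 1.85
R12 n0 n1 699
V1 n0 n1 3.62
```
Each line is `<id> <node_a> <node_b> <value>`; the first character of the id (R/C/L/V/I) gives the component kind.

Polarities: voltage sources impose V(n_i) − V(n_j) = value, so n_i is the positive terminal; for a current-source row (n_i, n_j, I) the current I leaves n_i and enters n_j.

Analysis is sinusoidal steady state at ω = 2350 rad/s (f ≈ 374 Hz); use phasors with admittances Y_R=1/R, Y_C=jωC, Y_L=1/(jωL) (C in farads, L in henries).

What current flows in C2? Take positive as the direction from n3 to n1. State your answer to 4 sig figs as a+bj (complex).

Element admittances at ω=2350 rad/s:
  Y(C1) = 0.000+0.005616j S between n1,n2
  Y(R1) = 0.3571+0.000j S between n2,n0
  Y(R2) = 0.0002062+0.000j S between n0,n2
  Y(C2) = 0.000+0.1885j S between n1,n3
  Y(R3) = 0.7092+0.000j S between n2,n3
  Y(R4) = 0.0001134+0.000j S between n2,n3
  Y(R5) = 0.07463+0.000j S between n0,n2
  Y(R6) = 0.0001366+0.000j S between n2,n3
  Y(R7) = 0.6289+0.000j S between n1,n3
  Y(R8) = 0.02141+0.000j S between n1,n0
  Y(R9) = 0.05882+0.000j S between n0,n1
  I1: injects 1.43 A into n1 (from n2)
  Y(L1) = 0.000-0.009627j S between n2,n3
  Y(R10) = 0.2222+0.000j S between n2,n3
  I2: injects 1.03 A into n1 (from n3)
  Y(R11) = 0.5405+0.000j S between n3,n2
  Y(R12) = 0.001431+0.000j S between n0,n1
  V1: constraint V(n0)−V(n1) = 3.62
Assemble and solve the 4×4 MNA system:
  V(n1)=-3.620+0.000j  V(n2)=-4.265+0.1452j  V(n3)=-4.546+0.1835j
  i(V1)=-2.138+0.06271j

-0.03458-0.1745j A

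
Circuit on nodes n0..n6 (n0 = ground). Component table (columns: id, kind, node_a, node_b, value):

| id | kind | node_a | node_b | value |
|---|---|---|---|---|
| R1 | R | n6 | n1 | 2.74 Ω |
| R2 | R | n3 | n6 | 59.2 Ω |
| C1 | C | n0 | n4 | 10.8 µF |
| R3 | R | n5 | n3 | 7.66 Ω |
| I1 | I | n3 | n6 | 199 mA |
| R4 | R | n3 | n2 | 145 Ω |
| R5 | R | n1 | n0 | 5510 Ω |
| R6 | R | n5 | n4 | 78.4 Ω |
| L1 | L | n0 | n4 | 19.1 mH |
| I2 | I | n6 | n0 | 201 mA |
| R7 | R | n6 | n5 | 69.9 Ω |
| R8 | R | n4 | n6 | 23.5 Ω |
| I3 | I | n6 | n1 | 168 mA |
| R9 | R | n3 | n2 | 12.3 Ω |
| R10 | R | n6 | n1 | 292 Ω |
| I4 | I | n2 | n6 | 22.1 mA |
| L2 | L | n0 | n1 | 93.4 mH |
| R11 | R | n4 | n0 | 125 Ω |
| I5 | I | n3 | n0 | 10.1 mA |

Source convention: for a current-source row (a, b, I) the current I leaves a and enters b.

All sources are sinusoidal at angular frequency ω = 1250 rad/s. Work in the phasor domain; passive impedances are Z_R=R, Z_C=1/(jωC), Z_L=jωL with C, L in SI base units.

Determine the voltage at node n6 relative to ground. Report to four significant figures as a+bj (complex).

Element admittances at ω=1250 rad/s:
  Y(R1) = 0.3650+0.000j S between n6,n1
  Y(R2) = 0.01689+0.000j S between n3,n6
  Y(C1) = 0.000+0.01350j S between n0,n4
  Y(R3) = 0.1305+0.000j S between n5,n3
  I1: injects 0.199 A into n6 (from n3)
  Y(R4) = 0.006897+0.000j S between n3,n2
  Y(R5) = 0.0001815+0.000j S between n1,n0
  Y(R6) = 0.01276+0.000j S between n5,n4
  Y(L1) = 0.000-0.04188j S between n0,n4
  I2: injects 0.201 A into n0 (from n6)
  Y(R7) = 0.01431+0.000j S between n6,n5
  Y(R8) = 0.04255+0.000j S between n4,n6
  I3: injects 0.168 A into n1 (from n6)
  Y(R9) = 0.08130+0.000j S between n3,n2
  Y(R10) = 0.003425+0.000j S between n6,n1
  I4: injects 0.0221 A into n6 (from n2)
  Y(L2) = 0.000-0.008565j S between n0,n1
  Y(R11) = 0.008000+0.000j S between n4,n0
  I5: injects 0.0101 A into n0 (from n3)
Assemble and solve the 6×6 MNA system:
  V(n1)=-2.221-5.815j  V(n2)=-8.430-5.672j  V(n3)=-8.179-5.672j  V(n4)=-0.8935-5.416j  V(n5)=-7.103-5.660j  V(n6)=-2.813-5.766j

-2.813-5.766j V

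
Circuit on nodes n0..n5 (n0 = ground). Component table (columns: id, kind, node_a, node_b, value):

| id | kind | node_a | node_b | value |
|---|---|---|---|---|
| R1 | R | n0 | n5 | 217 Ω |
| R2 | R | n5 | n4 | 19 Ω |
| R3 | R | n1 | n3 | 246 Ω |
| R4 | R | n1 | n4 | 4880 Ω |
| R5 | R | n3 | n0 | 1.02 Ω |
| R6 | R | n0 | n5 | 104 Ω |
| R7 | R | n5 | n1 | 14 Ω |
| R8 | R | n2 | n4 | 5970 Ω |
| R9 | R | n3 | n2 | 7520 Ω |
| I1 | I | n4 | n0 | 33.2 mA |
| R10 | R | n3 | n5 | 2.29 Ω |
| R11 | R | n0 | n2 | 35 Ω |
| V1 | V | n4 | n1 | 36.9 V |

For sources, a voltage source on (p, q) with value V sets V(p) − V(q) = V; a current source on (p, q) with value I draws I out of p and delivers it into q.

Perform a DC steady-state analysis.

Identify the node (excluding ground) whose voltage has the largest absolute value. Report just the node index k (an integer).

4

MNA unknowns: 5 node voltages V₁..V_5 plus 1 source current (V1)
R1: Y=0.004608 on G[0,5]
R2: Y=0.05263 on G[5,4]
R3: Y=0.004065 on G[1,3]
R4: Y=0.0002049 on G[1,4]
R5: Y=0.9804 on G[3,0]
R6: Y=0.009615 on G[0,5]
R7: Y=0.07143 on G[5,1]
R8: Y=0.0001675 on G[2,4]
R9: Y=0.0001330 on G[3,2]
I1: z[4]−=0.0332, z[0]+=0.0332
R10: Y=0.4367 on G[3,5]
R11: Y=0.02857 on G[0,2]
V1: row V4−V1=36.9, i_V1 at 4,1
solve → V1=-15.43, V2=0.1244, V3=-0.03779, V4=21.47, V5=0.02057
aux → i_V1=-1.173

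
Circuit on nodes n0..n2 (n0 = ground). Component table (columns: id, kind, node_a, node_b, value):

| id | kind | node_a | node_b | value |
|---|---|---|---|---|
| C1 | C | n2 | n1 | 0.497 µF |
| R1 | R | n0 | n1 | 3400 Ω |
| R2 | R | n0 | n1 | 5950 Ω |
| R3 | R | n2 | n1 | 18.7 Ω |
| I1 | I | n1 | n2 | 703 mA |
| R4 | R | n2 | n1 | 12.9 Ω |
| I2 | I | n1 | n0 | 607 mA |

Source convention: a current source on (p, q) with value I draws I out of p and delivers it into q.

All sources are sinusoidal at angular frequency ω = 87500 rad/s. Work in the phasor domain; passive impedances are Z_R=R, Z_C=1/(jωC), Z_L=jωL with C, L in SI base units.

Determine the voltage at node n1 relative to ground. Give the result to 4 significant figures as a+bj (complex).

-1313+0.000j V

MNA unknowns: 2 node voltages V₁..V_2
C1: Y=0.000+0.04349j on G[2,1]
R1: Y=0.0002941+0.000j on G[0,1]
R2: Y=0.0001681+0.000j on G[0,1]
R3: Y=0.05348+0.000j on G[2,1]
I1: z[1]−=0.703, z[2]+=0.703
R4: Y=0.07752+0.000j on G[2,1]
I2: z[1]−=0.607, z[0]+=0.607
solve → V1=-1313+0.000j, V2=-1308-1.605j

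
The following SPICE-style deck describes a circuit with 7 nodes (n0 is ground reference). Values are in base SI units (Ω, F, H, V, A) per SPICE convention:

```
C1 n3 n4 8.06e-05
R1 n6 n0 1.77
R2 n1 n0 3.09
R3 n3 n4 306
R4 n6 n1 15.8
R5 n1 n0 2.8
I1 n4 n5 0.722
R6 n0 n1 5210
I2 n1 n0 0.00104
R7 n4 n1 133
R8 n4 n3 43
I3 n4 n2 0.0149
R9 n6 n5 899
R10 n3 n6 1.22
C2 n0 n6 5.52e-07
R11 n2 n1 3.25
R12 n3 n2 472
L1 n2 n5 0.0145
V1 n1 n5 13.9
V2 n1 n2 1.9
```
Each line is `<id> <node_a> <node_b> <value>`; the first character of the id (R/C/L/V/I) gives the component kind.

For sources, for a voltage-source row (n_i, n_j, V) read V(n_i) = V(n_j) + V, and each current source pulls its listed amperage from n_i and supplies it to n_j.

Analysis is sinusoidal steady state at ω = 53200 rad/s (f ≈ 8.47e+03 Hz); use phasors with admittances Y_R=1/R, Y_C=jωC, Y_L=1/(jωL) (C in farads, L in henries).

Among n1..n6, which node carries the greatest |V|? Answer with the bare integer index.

Apply KCL at each of the 6 non-ground nodes and solve the resulting linear system.
Node n1: branches {R2, R4, R5, R6, I2, R7, R11, V1, V2} → V_1 = 0.8848+0.006322j
Node n2: branches {I3, R11, R12, L1, V2} → V_2 = -1.015+0.006322j
Node n3: branches {C1, R3, R8, R10, R12} → V_3 = -1.937+0.04578j
Node n4: branches {C1, R3, I1, R7, R8, I3} → V_4 = -1.938+0.2127j
Node n5: branches {I1, R9, L1, V1} → V_5 = -13.02+0.006322j
Node n6: branches {R1, R4, R9, R10, C2} → V_6 = -1.066+0.04778j
Source currents: i(V1)=-0.7353+0.01551j, i(V2)=-0.5976-0.01564j

5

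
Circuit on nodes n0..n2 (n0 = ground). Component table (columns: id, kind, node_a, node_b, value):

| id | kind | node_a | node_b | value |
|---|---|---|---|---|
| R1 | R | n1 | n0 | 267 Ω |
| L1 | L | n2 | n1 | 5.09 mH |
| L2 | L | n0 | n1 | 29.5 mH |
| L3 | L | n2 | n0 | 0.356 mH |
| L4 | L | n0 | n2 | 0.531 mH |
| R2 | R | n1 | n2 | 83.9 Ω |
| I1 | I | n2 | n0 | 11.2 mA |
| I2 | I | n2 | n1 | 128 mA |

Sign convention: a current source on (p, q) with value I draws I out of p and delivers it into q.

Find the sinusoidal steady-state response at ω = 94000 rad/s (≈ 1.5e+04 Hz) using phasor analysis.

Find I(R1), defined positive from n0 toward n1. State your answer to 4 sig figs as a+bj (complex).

-0.02980-0.002314j A

MNA unknowns: 2 node voltages V₁..V_2
R1: Y=0.003745+0.000j on G[1,0]
L1: Y=0.000-0.002090j on G[2,1]
L2: Y=0.000-0.0003606j on G[0,1]
L3: Y=0.000-0.02988j on G[2,0]
L4: Y=0.000-0.02003j on G[0,2]
R2: Y=0.01192+0.000j on G[1,2]
I1: z[2]−=0.0112, z[0]+=0.0112
I2: z[2]−=0.128, z[1]+=0.128
solve → V1=7.956+0.6179j, V2=-0.01112-0.8258j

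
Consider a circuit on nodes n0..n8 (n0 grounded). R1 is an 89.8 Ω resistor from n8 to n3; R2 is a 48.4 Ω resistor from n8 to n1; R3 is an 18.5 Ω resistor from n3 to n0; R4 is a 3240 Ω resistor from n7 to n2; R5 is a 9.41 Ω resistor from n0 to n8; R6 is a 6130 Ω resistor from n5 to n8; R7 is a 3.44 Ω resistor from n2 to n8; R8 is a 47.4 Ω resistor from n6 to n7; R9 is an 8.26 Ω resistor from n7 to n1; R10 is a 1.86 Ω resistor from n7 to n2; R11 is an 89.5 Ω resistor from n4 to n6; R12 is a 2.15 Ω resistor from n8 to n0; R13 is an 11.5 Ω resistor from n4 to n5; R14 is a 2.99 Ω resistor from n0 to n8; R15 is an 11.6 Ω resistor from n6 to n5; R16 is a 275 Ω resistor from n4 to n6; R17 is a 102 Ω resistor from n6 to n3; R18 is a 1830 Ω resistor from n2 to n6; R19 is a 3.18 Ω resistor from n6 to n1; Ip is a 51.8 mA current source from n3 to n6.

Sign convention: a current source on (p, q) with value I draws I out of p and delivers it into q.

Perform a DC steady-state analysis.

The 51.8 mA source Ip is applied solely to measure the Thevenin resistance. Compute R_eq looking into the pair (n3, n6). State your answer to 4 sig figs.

MNA unknowns: 8 node voltages V₁..V_8
R1: Y=0.01114 on G[8,3]
R2: Y=0.02066 on G[8,1]
R3: Y=0.05405 on G[3,0]
R4: Y=0.0003086 on G[7,2]
R5: Y=0.1063 on G[0,8]
R6: Y=0.0001631 on G[5,8]
R7: Y=0.2907 on G[2,8]
R8: Y=0.02110 on G[6,7]
R9: Y=0.1211 on G[7,1]
R10: Y=0.5376 on G[7,2]
R11: Y=0.01117 on G[4,6]
R12: Y=0.4651 on G[8,0]
R13: Y=0.08696 on G[4,5]
R14: Y=0.3344 on G[0,8]
R15: Y=0.08621 on G[6,5]
R16: Y=0.003636 on G[4,6]
R17: Y=0.009804 on G[6,3]
R18: Y=0.0005464 on G[2,6]
R19: Y=0.3145 on G[6,1]
Ip: z[3]−=0.0518, z[6]+=0.0518
solve → V1=0.4208, V2=0.1488, V3=-0.6163, V4=0.5269, V5=0.5268, V6=0.5276, V7=0.2090, V8=0.03678

R_eq = 22.08 Ω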